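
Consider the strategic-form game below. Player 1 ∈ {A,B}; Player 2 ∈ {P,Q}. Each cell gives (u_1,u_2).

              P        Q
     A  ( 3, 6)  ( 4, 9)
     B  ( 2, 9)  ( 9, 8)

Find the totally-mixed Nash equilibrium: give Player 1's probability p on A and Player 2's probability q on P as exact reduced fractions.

P1 indiff ⇒ q·3+(1-q)·4 = q·2+(1-q)·9 ⇒ q(1) = (1-q)(5) ⇒ q = 5/6
P2 indiff ⇒ p·6+(1-p)·9 = p·9+(1-p)·8 ⇒ p(-3) = (1-p)(-1) ⇒ p = 1/4

(p,q) = (1/4, 5/6)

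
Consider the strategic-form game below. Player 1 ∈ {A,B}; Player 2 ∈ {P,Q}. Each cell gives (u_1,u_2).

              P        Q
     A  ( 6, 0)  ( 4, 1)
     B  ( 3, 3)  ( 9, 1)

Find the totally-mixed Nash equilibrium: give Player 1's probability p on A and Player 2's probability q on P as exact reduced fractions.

P1 mixes 2/3 on A; P2 mixes 5/8 on P

P1 indiff ⇒ q·6+(1-q)·4 = q·3+(1-q)·9 ⇒ q(3) = (1-q)(5) ⇒ q = 5/8
P2 indiff ⇒ p·0+(1-p)·3 = p·1+(1-p)·1 ⇒ p(-1) = (1-p)(-2) ⇒ p = 2/3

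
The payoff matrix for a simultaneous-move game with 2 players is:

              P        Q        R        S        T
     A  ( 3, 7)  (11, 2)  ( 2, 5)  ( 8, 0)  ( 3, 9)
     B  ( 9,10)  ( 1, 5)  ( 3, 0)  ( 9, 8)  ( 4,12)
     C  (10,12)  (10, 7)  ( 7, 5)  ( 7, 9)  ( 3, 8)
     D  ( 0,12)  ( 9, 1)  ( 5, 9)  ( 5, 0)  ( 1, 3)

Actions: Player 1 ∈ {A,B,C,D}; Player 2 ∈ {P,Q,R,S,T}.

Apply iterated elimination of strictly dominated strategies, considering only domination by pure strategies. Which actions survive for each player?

P1 drop D (C beats it: P:10>0 Q:10>9 R:7>5 S:7>5 T:3>1)
P2 drop Q (P beats it: A:7>2 B:10>5 C:12>7)
P1 drop A (B beats it: P:9>3 R:3>2 S:9>8 T:4>3)
P2 drop R (P beats it: B:10>0 C:12>5)
P2 drop S (P beats it: B:10>8 C:12>9)
P1→{B,C} P2→{P,T}

Remaining: P1:{B,C} P2:{P,T}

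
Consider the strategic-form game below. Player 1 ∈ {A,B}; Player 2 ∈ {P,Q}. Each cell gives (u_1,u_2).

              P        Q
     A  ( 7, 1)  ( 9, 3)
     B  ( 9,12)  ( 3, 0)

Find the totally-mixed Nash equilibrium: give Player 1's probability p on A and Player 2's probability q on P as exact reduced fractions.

P1 indiff ⇒ q·7+(1-q)·9 = q·9+(1-q)·3 ⇒ q(-2) = (1-q)(-6) ⇒ q = 3/4
P2 indiff ⇒ p·1+(1-p)·12 = p·3+(1-p)·0 ⇒ p(-2) = (1-p)(-12) ⇒ p = 6/7

P1 mixes 6/7 on A; P2 mixes 3/4 on P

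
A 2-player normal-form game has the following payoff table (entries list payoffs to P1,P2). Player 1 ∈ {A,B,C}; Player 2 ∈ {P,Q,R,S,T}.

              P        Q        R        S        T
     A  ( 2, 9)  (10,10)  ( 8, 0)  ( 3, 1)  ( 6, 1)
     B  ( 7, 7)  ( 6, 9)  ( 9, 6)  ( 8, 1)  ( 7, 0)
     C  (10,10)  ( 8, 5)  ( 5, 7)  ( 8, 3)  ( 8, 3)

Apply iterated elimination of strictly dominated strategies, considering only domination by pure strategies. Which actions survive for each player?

Remaining: P1:{A,C} P2:{P,Q}

P2 drop R (P beats it: A:9>0 B:7>6 C:10>7)
P2 drop S (P beats it: A:9>1 B:7>1 C:10>3)
P1 drop B (C beats it: P:10>7 Q:8>6 T:8>7)
P2 drop T (P beats it: A:9>1 C:10>3)
P1→{A,C} P2→{P,Q}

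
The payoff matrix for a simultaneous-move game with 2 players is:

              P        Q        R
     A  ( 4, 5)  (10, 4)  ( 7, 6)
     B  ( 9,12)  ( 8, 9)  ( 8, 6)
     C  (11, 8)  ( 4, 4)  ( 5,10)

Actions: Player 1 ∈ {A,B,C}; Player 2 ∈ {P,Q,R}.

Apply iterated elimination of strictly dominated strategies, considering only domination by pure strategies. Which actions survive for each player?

P2 drop Q (P beats it: A:5>4 B:12>9 C:8>4)
P1 drop A (B beats it: P:9>4 R:8>7)
P1→{B,C} P2→{P,R}

Remaining: P1:{B,C} P2:{P,R}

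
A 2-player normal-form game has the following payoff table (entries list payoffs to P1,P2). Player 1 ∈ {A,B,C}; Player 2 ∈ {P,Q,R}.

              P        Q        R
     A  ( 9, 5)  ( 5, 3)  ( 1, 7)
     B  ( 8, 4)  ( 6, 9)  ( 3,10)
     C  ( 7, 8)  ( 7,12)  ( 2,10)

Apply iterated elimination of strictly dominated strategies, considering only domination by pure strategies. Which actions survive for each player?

Survivors P1:{B,C} P2:{Q,R}

P2 drop P (R beats it: A:7>5 B:10>4 C:10>8)
P1 drop A (B beats it: Q:6>5 R:3>1)
P1→{B,C} P2→{Q,R}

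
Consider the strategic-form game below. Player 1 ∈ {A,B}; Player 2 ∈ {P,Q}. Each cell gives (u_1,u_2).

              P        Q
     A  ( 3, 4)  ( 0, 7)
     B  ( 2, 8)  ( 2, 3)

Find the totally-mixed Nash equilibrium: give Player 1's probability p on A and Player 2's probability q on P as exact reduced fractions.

P1 indiff ⇒ q·3+(1-q)·0 = q·2+(1-q)·2 ⇒ q(1) = (1-q)(2) ⇒ q = 2/3
P2 indiff ⇒ p·4+(1-p)·8 = p·7+(1-p)·3 ⇒ p(-3) = (1-p)(-5) ⇒ p = 5/8

p=5/8, q=2/3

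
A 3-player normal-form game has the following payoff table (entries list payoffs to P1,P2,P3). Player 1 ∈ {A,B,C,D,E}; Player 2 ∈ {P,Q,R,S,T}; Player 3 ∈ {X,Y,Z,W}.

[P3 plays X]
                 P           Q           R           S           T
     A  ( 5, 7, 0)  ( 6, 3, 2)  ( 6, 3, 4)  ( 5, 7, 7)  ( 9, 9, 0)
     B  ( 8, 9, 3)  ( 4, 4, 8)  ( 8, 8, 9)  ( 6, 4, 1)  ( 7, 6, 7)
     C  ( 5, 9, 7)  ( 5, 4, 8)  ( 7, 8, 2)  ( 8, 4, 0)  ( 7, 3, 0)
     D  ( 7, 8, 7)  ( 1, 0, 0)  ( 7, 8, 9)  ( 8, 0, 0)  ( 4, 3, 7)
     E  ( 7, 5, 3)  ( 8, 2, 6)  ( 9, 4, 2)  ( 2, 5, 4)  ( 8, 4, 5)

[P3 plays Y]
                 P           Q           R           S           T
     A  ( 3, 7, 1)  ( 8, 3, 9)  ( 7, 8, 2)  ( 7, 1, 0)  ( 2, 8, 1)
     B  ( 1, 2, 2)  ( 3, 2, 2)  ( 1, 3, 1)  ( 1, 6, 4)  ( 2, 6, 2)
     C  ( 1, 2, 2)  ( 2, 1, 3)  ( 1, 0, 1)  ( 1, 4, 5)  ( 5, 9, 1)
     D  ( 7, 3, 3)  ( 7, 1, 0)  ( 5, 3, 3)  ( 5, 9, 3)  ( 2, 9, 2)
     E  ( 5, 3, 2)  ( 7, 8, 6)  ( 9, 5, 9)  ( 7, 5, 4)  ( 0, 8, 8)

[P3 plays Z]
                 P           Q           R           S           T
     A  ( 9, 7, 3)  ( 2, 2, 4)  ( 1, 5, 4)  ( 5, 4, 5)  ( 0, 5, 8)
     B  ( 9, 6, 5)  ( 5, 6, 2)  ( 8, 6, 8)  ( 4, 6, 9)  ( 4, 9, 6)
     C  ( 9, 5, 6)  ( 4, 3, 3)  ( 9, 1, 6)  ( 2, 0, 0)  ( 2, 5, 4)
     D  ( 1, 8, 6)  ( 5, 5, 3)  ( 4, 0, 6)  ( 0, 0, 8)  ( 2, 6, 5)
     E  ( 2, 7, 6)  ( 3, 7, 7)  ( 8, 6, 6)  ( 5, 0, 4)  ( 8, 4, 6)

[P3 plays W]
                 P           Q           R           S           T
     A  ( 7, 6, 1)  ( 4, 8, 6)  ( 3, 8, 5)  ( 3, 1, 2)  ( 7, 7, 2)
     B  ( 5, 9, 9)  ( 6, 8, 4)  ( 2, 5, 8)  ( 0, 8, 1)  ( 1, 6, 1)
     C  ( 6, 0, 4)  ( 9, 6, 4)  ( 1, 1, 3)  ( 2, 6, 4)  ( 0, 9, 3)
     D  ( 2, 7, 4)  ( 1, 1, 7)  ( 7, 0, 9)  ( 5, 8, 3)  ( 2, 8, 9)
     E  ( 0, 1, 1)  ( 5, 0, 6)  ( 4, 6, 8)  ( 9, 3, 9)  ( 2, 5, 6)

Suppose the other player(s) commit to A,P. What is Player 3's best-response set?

BR_3 = {Z}

u_3(X vs A,P) = 0
u_3(Y vs A,P) = 1
u_3(Z vs A,P) = 3
u_3(W vs A,P) = 1
max payoff 3 at {Z}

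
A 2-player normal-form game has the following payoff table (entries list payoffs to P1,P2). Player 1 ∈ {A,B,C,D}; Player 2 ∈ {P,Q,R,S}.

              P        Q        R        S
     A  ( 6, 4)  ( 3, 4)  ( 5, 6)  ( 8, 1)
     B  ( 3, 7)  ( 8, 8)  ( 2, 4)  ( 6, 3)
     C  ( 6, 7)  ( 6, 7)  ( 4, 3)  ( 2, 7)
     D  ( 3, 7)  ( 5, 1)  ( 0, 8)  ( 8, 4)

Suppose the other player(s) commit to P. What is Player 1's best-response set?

argmax u_1 = {A,C}

u_1(A vs P) = 6
u_1(B vs P) = 3
u_1(C vs P) = 6
u_1(D vs P) = 3
max payoff 6 at {A,C}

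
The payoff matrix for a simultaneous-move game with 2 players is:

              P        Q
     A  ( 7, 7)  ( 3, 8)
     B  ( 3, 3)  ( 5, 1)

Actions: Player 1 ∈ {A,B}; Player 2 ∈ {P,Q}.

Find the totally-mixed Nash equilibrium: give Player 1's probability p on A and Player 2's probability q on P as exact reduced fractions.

P1 indiff ⇒ q·7+(1-q)·3 = q·3+(1-q)·5 ⇒ q(4) = (1-q)(2) ⇒ q = 1/3
P2 indiff ⇒ p·7+(1-p)·3 = p·8+(1-p)·1 ⇒ p(-1) = (1-p)(-2) ⇒ p = 2/3

P1 mixes 2/3 on A; P2 mixes 1/3 on P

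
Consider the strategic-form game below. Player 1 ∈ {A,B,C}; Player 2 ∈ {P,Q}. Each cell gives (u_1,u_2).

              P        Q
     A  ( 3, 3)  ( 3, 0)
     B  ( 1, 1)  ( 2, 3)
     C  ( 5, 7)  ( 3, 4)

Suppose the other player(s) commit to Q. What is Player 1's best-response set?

u_1(A vs Q) = 3
u_1(B vs Q) = 2
u_1(C vs Q) = 3
max payoff 3 at {A,C}

BR_1 = {A,C}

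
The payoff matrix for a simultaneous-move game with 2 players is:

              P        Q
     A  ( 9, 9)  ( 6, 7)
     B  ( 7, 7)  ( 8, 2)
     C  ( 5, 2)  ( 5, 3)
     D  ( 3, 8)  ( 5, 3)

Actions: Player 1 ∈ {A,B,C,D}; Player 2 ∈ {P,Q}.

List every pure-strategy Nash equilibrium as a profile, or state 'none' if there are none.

Nash profiles: (A,P)

(A,P): NE
(A,Q): not NE [P1→B gives 8>6; P2→P gives 9>7]
(B,P): not NE [P1→A gives 9>7]
(B,Q): not NE [P2→P gives 7>2]
(C,P): not NE [P1→A gives 9>5; P2→Q gives 3>2]
(C,Q): not NE [P1→B gives 8>5]
(D,P): not NE [P1→A gives 9>3]
(D,Q): not NE [P1→B gives 8>5; P2→P gives 8>3]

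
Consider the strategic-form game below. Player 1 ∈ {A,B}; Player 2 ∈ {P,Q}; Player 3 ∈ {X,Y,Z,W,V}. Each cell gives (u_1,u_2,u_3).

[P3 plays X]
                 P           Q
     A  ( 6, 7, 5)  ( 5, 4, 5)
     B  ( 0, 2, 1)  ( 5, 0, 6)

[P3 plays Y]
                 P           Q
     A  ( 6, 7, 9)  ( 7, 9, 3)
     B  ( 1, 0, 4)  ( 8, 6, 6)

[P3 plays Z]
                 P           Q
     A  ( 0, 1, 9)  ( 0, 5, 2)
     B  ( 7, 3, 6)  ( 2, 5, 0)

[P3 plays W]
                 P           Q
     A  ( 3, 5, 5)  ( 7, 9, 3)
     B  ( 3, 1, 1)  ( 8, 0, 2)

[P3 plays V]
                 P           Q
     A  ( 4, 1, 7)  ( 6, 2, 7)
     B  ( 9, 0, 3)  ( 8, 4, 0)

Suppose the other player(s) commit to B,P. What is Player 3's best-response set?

u_3(X vs B,P) = 1
u_3(Y vs B,P) = 4
u_3(Z vs B,P) = 6
u_3(W vs B,P) = 1
u_3(V vs B,P) = 3
max payoff 6 at {Z}

P3 best: {Z}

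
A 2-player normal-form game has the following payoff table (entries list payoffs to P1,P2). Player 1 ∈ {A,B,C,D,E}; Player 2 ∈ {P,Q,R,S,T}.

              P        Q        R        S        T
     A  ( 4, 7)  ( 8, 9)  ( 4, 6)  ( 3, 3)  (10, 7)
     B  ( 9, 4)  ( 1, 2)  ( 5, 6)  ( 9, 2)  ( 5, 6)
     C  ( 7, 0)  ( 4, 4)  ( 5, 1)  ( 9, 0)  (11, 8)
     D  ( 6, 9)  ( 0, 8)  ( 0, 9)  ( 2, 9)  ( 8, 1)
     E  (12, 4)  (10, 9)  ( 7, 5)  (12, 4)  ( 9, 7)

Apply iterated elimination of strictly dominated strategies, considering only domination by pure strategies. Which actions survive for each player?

P1 drop B (E beats it: P:12>9 Q:10>1 R:7>5 S:12>9 T:9>5)
P1 drop D (C beats it: P:7>6 Q:4>0 R:5>0 S:9>2 T:11>8)
P2 drop P (Q beats it: A:9>7 C:4>0 E:9>4)
P2 drop R (Q beats it: A:9>6 C:4>1 E:9>5)
P2 drop S (Q beats it: A:9>3 C:4>0 E:9>4)
P1→{A,C,E} P2→{Q,T}

IESDS → P1:{A,C,E} P2:{Q,T}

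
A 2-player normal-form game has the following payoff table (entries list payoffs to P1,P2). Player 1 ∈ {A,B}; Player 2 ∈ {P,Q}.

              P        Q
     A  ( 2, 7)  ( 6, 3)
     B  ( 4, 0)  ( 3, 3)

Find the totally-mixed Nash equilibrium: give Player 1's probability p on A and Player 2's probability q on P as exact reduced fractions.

P1 mixes 3/7 on A; P2 mixes 3/5 on P

P1 indiff ⇒ q·2+(1-q)·6 = q·4+(1-q)·3 ⇒ q(-2) = (1-q)(-3) ⇒ q = 3/5
P2 indiff ⇒ p·7+(1-p)·0 = p·3+(1-p)·3 ⇒ p(4) = (1-p)(3) ⇒ p = 3/7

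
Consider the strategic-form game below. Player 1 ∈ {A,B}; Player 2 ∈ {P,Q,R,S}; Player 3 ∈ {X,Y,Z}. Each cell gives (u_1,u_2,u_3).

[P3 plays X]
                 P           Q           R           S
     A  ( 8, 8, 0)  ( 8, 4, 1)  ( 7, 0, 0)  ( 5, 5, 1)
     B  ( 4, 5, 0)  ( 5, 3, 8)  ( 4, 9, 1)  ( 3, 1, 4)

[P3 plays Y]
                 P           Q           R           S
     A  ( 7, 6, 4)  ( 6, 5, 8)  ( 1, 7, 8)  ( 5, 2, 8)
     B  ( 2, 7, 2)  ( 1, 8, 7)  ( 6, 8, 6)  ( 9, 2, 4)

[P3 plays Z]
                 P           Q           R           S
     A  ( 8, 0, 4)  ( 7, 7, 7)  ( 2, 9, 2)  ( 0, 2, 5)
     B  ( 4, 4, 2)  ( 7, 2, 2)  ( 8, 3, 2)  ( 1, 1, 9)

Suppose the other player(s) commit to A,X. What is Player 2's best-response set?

u_2(P vs A,X) = 8
u_2(Q vs A,X) = 4
u_2(R vs A,X) = 0
u_2(S vs A,X) = 5
max payoff 8 at {P}

argmax u_2 = {P}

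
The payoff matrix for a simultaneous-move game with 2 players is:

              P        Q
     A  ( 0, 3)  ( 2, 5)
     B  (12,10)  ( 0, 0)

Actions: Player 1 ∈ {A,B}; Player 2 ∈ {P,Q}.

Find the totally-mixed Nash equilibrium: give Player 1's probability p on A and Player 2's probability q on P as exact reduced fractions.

P1 mixes 5/6 on A; P2 mixes 1/7 on P

P1 indiff ⇒ q·0+(1-q)·2 = q·12+(1-q)·0 ⇒ q(-12) = (1-q)(-2) ⇒ q = 1/7
P2 indiff ⇒ p·3+(1-p)·10 = p·5+(1-p)·0 ⇒ p(-2) = (1-p)(-10) ⇒ p = 5/6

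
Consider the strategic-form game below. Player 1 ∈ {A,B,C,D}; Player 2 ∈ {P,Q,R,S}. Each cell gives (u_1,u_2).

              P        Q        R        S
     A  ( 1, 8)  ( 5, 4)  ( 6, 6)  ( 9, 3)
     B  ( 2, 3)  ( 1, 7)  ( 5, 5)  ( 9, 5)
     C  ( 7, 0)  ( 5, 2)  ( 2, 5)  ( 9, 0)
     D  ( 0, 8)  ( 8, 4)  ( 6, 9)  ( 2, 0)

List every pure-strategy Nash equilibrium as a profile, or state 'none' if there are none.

(A,P): not NE [P1→C gives 7>1]
(A,Q): not NE [P1→D gives 8>5; P2→P gives 8>4]
(A,R): not NE [P2→P gives 8>6]
(A,S): not NE [P2→P gives 8>3]
(B,P): not NE [P1→C gives 7>2; P2→Q gives 7>3]
(B,Q): not NE [P1→D gives 8>1]
(B,R): not NE [P1→D gives 6>5; P2→Q gives 7>5]
(B,S): not NE [P2→Q gives 7>5]
(C,P): not NE [P2→R gives 5>0]
(C,Q): not NE [P1→D gives 8>5; P2→R gives 5>2]
(C,R): not NE [P1→D gives 6>2]
(C,S): not NE [P2→R gives 5>0]
(D,P): not NE [P1→C gives 7>0; P2→R gives 9>8]
(D,Q): not NE [P2→R gives 9>4]
(D,R): NE
(D,S): not NE [P1→C gives 9>2; P2→R gives 9>0]

Nash profiles: (D,R)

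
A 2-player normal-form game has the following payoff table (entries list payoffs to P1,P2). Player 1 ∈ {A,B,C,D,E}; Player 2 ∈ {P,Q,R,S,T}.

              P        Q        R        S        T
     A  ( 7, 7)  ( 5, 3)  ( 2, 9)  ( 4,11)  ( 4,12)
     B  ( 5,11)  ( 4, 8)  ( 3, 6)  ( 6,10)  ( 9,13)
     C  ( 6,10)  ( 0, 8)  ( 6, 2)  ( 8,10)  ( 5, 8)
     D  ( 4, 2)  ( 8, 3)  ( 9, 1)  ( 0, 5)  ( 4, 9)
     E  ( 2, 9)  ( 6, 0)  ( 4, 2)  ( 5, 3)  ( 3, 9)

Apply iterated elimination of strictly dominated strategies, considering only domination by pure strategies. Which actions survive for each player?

P2 drop Q (S beats it: A:11>3 B:10>8 C:10>8 D:5>3 E:3>0)
P1 drop E (C beats it: P:6>2 R:6>4 S:8>5 T:5>3)
P2 drop R (S beats it: A:11>9 B:10>6 C:10>2 D:5>1)
P1 drop D (B beats it: P:5>4 S:6>0 T:9>4)
P1→{A,B,C} P2→{P,S,T}

IESDS → P1:{A,B,C} P2:{P,S,T}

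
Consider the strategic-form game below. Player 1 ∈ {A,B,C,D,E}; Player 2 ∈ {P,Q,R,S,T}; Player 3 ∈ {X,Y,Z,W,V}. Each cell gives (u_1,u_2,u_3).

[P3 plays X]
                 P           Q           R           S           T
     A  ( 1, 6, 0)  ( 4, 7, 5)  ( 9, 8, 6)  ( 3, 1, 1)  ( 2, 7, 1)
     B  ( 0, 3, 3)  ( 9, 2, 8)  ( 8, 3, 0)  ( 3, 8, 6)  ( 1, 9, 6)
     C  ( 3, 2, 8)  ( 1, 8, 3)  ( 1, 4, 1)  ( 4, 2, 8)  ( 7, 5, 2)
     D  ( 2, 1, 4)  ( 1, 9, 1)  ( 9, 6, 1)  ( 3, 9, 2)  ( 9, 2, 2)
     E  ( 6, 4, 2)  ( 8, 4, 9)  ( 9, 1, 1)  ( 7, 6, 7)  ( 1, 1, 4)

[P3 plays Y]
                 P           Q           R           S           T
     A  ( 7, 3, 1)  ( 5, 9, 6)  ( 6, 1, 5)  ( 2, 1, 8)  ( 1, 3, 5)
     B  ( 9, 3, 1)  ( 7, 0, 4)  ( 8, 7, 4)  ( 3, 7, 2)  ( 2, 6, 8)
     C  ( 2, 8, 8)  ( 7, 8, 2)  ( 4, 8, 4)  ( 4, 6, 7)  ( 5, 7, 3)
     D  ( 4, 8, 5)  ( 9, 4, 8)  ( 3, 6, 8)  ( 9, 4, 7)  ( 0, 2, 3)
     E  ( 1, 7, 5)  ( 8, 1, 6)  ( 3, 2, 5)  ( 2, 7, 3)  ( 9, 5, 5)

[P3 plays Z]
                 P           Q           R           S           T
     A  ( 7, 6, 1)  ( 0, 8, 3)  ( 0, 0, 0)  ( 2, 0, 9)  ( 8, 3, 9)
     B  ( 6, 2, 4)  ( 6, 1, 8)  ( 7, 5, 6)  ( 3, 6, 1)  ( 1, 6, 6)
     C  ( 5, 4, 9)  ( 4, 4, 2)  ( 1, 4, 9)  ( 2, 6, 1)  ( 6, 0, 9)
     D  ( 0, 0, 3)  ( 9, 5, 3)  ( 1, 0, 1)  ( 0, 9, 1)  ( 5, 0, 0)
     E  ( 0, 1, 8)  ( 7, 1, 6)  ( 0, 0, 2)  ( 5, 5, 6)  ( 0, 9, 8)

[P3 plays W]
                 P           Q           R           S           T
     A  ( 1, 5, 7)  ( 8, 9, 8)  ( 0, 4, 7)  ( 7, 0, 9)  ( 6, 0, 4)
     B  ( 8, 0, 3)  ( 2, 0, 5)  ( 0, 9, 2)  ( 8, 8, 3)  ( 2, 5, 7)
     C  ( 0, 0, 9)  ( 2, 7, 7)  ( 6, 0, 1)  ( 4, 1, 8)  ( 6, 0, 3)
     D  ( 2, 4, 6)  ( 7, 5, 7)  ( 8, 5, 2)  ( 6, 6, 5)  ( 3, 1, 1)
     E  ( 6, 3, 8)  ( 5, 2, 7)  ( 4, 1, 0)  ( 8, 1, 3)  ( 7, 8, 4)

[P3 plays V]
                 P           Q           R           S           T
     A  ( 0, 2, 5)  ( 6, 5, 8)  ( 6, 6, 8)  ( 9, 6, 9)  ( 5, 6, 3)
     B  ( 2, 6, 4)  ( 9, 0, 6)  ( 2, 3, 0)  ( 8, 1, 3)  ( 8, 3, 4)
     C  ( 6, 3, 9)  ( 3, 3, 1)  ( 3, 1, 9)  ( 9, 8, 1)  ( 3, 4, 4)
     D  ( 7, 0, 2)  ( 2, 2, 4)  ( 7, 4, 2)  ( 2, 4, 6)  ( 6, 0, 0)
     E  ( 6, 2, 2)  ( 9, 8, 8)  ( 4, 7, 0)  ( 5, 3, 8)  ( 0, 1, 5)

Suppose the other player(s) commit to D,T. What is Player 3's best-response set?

P3 best: {Y}

u_3(X vs D,T) = 2
u_3(Y vs D,T) = 3
u_3(Z vs D,T) = 0
u_3(W vs D,T) = 1
u_3(V vs D,T) = 0
max payoff 3 at {Y}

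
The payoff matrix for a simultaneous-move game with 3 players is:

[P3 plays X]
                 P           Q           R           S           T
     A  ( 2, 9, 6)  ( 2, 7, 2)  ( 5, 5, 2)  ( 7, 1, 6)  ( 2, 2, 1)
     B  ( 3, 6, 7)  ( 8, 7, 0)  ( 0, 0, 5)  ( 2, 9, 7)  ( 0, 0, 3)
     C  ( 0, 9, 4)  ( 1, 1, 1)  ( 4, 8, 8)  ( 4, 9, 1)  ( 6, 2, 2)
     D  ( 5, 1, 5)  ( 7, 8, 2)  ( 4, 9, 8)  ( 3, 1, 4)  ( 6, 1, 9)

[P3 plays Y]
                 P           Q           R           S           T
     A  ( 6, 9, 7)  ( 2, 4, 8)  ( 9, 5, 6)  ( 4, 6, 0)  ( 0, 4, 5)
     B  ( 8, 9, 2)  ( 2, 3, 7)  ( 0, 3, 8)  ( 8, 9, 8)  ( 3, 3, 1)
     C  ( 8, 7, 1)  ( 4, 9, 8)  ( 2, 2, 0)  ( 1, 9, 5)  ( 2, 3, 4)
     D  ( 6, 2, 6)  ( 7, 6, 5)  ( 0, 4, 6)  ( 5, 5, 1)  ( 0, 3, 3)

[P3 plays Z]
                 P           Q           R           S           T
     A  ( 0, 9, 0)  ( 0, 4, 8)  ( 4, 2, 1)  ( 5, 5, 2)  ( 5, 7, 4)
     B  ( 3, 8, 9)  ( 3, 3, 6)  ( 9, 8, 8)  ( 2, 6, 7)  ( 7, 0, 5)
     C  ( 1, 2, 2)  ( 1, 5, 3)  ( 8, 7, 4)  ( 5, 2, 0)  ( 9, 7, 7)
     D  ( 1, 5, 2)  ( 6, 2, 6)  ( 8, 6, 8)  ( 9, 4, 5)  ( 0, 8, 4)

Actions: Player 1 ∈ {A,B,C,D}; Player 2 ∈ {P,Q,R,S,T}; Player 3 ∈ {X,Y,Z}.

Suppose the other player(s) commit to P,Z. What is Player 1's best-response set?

u_1(A vs P,Z) = 0
u_1(B vs P,Z) = 3
u_1(C vs P,Z) = 1
u_1(D vs P,Z) = 1
max payoff 3 at {B}

BR_1 = {B}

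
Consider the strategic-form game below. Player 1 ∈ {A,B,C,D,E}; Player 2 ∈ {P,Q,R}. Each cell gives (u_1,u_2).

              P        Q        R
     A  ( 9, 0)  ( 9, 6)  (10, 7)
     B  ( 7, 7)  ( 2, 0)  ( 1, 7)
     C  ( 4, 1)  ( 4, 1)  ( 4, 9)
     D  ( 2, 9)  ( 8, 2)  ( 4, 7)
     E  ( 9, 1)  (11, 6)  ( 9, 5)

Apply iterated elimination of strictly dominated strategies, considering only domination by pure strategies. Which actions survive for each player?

P1 drop B (A beats it: P:9>7 Q:9>2 R:10>1)
P1 drop C (A beats it: P:9>4 Q:9>4 R:10>4)
P1 drop D (A beats it: P:9>2 Q:9>8 R:10>4)
P2 drop P (Q beats it: A:6>0 E:6>1)
P1→{A,E} P2→{Q,R}

Survivors P1:{A,E} P2:{Q,R}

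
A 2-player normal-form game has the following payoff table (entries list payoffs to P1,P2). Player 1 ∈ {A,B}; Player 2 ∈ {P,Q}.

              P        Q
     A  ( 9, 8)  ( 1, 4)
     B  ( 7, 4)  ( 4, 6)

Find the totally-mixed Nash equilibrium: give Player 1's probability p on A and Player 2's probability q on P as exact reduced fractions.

P1 indiff ⇒ q·9+(1-q)·1 = q·7+(1-q)·4 ⇒ q(2) = (1-q)(3) ⇒ q = 3/5
P2 indiff ⇒ p·8+(1-p)·4 = p·4+(1-p)·6 ⇒ p(4) = (1-p)(2) ⇒ p = 1/3

p=1/3, q=3/5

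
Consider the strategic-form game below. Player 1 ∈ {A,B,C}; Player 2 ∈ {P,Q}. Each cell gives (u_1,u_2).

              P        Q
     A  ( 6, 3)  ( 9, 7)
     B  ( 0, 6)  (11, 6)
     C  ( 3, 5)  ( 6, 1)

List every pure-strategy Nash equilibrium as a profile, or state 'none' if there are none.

Nash profiles: (B,Q)

(A,P): not NE [P2→Q gives 7>3]
(A,Q): not NE [P1→B gives 11>9]
(B,P): not NE [P1→A gives 6>0]
(B,Q): NE
(C,P): not NE [P1→A gives 6>3]
(C,Q): not NE [P1→B gives 11>6; P2→P gives 5>1]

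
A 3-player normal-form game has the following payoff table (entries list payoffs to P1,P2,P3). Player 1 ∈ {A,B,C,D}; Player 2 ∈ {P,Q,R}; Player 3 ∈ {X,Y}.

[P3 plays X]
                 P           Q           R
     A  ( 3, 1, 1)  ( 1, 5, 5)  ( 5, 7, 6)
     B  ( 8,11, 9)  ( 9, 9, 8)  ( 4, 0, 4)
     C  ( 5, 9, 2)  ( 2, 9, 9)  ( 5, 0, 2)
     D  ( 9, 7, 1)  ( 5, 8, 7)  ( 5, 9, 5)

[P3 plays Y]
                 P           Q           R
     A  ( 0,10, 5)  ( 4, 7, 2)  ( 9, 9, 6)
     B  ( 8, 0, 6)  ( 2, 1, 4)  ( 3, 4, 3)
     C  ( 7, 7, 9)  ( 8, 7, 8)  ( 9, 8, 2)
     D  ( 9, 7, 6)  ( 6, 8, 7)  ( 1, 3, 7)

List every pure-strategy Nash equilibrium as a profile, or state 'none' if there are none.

(A,P,X): not NE [P1→D gives 9>3; P2→R gives 7>1; P3→Y gives 5>1]
(A,P,Y): not NE [P1→D gives 9>0]
(A,Q,X): not NE [P1→B gives 9>1; P2→R gives 7>5]
(A,Q,Y): not NE [P1→C gives 8>4; P2→P gives 10>7; P3→X gives 5>2]
(A,R,X): NE
(A,R,Y): not NE [P2→P gives 10>9]
(B,P,X): not NE [P1→D gives 9>8]
(B,P,Y): not NE [P1→D gives 9>8; P2→R gives 4>0; P3→X gives 9>6]
(B,Q,X): not NE [P2→P gives 11>9]
(B,Q,Y): not NE [P1→C gives 8>2; P2→R gives 4>1; P3→X gives 8>4]
(B,R,X): not NE [P1→D gives 5>4; P2→P gives 11>0]
(B,R,Y): not NE [P1→C gives 9>3; P3→X gives 4>3]
(C,P,X): not NE [P1→D gives 9>5; P3→Y gives 9>2]
(C,P,Y): not NE [P1→D gives 9>7; P2→R gives 8>7]
(C,Q,X): not NE [P1→B gives 9>2]
(C,Q,Y): not NE [P2→R gives 8>7; P3→X gives 9>8]
(C,R,X): not NE [P2→Q gives 9>0]
(C,R,Y): NE
(D,P,X): not NE [P2→R gives 9>7; P3→Y gives 6>1]
(D,P,Y): not NE [P2→Q gives 8>7]
(D,Q,X): not NE [P1→B gives 9>5; P2→R gives 9>8]
(D,Q,Y): not NE [P1→C gives 8>6]
(D,R,X): not NE [P3→Y gives 7>5]
(D,R,Y): not NE [P1→C gives 9>1; P2→Q gives 8>3]

NE set: (A,R,X), (C,R,Y)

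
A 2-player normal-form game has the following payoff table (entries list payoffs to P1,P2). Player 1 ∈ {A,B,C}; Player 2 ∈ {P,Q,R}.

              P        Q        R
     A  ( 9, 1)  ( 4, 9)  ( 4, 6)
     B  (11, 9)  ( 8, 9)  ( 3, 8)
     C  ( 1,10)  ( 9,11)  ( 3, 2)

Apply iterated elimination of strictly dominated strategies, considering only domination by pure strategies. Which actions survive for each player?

Remaining: P1:{B,C} P2:{P,Q}

P2 drop R (Q beats it: A:9>6 B:9>8 C:11>2)
P1 drop A (B beats it: P:11>9 Q:8>4)
P1→{B,C} P2→{P,Q}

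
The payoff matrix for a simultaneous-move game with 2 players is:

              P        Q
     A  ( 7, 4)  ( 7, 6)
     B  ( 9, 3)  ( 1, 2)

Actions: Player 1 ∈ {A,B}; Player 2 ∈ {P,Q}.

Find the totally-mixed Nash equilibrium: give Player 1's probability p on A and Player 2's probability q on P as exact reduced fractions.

P1 indiff ⇒ q·7+(1-q)·7 = q·9+(1-q)·1 ⇒ q(-2) = (1-q)(-6) ⇒ q = 3/4
P2 indiff ⇒ p·4+(1-p)·3 = p·6+(1-p)·2 ⇒ p(-2) = (1-p)(-1) ⇒ p = 1/3

p=1/3, q=3/4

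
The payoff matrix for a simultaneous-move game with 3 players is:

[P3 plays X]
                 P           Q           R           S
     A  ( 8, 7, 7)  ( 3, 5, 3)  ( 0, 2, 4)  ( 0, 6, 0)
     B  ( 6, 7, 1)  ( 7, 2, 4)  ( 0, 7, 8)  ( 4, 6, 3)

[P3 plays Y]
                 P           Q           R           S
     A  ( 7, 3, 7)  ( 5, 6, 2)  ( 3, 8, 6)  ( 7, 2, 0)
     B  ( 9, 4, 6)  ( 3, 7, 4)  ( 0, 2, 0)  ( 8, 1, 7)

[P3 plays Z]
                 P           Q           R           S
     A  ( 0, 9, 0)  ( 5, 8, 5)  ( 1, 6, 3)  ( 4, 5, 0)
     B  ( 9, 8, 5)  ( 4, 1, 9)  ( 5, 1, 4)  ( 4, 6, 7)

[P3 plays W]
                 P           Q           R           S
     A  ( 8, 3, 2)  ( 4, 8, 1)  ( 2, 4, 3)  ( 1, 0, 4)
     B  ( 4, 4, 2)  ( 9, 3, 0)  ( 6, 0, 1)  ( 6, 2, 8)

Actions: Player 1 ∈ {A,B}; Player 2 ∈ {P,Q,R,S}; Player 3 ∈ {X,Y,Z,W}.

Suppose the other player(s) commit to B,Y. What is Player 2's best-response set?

BR_2 = {Q}

u_2(P vs B,Y) = 4
u_2(Q vs B,Y) = 7
u_2(R vs B,Y) = 2
u_2(S vs B,Y) = 1
max payoff 7 at {Q}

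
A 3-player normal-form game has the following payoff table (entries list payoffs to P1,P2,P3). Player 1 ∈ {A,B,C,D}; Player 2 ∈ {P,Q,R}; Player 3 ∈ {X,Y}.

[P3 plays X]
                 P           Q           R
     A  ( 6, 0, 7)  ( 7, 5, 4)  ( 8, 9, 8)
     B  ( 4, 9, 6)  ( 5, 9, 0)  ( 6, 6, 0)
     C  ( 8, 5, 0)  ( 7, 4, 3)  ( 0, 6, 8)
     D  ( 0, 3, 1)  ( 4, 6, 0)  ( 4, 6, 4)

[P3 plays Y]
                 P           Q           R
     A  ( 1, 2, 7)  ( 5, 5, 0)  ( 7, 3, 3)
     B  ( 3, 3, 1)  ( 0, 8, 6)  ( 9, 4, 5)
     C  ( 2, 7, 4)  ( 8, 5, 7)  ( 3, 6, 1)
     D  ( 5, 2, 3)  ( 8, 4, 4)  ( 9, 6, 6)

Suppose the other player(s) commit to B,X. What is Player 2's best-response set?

argmax u_2 = {P,Q}

u_2(P vs B,X) = 9
u_2(Q vs B,X) = 9
u_2(R vs B,X) = 6
max payoff 9 at {P,Q}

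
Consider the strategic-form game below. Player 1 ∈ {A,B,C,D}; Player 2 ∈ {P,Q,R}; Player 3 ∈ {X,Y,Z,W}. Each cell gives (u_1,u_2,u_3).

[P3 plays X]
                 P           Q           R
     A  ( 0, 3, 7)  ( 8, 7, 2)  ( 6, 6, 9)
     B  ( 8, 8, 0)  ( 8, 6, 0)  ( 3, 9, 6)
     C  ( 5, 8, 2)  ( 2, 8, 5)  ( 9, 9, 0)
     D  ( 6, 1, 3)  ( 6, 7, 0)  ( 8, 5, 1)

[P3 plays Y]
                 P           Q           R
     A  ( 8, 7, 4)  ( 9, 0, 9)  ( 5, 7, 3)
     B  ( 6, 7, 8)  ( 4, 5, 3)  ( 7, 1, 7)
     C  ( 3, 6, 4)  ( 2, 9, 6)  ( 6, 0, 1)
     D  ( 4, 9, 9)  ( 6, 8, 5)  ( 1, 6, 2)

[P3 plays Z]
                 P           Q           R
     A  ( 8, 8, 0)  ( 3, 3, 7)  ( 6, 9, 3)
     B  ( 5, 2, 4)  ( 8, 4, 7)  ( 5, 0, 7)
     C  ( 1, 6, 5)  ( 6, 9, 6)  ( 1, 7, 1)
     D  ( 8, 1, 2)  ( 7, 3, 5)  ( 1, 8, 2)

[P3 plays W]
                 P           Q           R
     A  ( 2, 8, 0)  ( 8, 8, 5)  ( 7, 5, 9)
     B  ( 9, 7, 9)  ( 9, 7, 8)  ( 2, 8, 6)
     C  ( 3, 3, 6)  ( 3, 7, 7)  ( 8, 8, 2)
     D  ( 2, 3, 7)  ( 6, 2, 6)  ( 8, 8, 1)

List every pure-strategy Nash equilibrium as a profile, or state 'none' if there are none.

(A,P,X): not NE [P1→B gives 8>0; P2→Q gives 7>3]
(A,P,Y): not NE [P3→X gives 7>4]
(A,P,Z): not NE [P2→R gives 9>8; P3→X gives 7>0]
(A,P,W): not NE [P1→B gives 9>2; P3→X gives 7>0]
(A,Q,X): not NE [P3→Y gives 9>2]
(A,Q,Y): not NE [P2→R gives 7>0]
(A,Q,Z): not NE [P1→B gives 8>3; P2→R gives 9>3; P3→Y gives 9>7]
(A,Q,W): not NE [P1→B gives 9>8; P3→Y gives 9>5]
(A,R,X): not NE [P1→C gives 9>6; P2→Q gives 7>6]
(A,R,Y): not NE [P1→B gives 7>5; P3→W gives 9>3]
(A,R,Z): not NE [P3→W gives 9>3]
(A,R,W): not NE [P1→D gives 8>7; P2→Q gives 8>5]
(B,P,X): not NE [P2→R gives 9>8; P3→W gives 9>0]
(B,P,Y): not NE [P1→A gives 8>6; P3→W gives 9>8]
(B,P,Z): not NE [P1→D gives 8>5; P2→Q gives 4>2; P3→W gives 9>4]
(B,P,W): not NE [P2→R gives 8>7]
(B,Q,X): not NE [P2→R gives 9>6; P3→W gives 8>0]
(B,Q,Y): not NE [P1→A gives 9>4; P2→P gives 7>5; P3→W gives 8>3]
(B,Q,Z): not NE [P3→W gives 8>7]
(B,Q,W): not NE [P2→R gives 8>7]
(B,R,X): not NE [P1→C gives 9>3; P3→Z gives 7>6]
(B,R,Y): not NE [P2→P gives 7>1]
(B,R,Z): not NE [P1→A gives 6>5; P2→Q gives 4>0]
(B,R,W): not NE [P1→D gives 8>2; P3→Z gives 7>6]
(C,P,X): not NE [P1→B gives 8>5; P2→R gives 9>8; P3→W gives 6>2]
(C,P,Y): not NE [P1→A gives 8>3; P2→Q gives 9>6; P3→W gives 6>4]
(C,P,Z): not NE [P1→D gives 8>1; P2→Q gives 9>6; P3→W gives 6>5]
(C,P,W): not NE [P1→B gives 9>3; P2→R gives 8>3]
(C,Q,X): not NE [P1→B gives 8>2; P2→R gives 9>8; P3→W gives 7>5]
(C,Q,Y): not NE [P1→A gives 9>2; P3→W gives 7>6]
(C,Q,Z): not NE [P1→B gives 8>6; P3→W gives 7>6]
(C,Q,W): not NE [P1→B gives 9>3; P2→R gives 8>7]
(C,R,X): not NE [P3→W gives 2>0]
(C,R,Y): not NE [P1→B gives 7>6; P2→Q gives 9>0; P3→W gives 2>1]
(C,R,Z): not NE [P1→A gives 6>1; P2→Q gives 9>7; P3→W gives 2>1]
(C,R,W): NE
(D,P,X): not NE [P1→B gives 8>6; P2→Q gives 7>1; P3→Y gives 9>3]
(D,P,Y): not NE [P1→A gives 8>4]
(D,P,Z): not NE [P2→R gives 8>1; P3→Y gives 9>2]
(D,P,W): not NE [P1→B gives 9>2; P2→R gives 8>3; P3→Y gives 9>7]
(D,Q,X): not NE [P1→B gives 8>6; P3→W gives 6>0]
(D,Q,Y): not NE [P1→A gives 9>6; P2→P gives 9>8; P3→W gives 6>5]
(D,Q,Z): not NE [P1→B gives 8>7; P2→R gives 8>3; P3→W gives 6>5]
(D,Q,W): not NE [P1→B gives 9>6; P2→R gives 8>2]
(D,R,X): not NE [P1→C gives 9>8; P2→Q gives 7>5; P3→Z gives 2>1]
(D,R,Y): not NE [P1→B gives 7>1; P2→P gives 9>6]
(D,R,Z): not NE [P1→A gives 6>1]
(D,R,W): not NE [P3→Z gives 2>1]

PSNE = {(C,R,W)}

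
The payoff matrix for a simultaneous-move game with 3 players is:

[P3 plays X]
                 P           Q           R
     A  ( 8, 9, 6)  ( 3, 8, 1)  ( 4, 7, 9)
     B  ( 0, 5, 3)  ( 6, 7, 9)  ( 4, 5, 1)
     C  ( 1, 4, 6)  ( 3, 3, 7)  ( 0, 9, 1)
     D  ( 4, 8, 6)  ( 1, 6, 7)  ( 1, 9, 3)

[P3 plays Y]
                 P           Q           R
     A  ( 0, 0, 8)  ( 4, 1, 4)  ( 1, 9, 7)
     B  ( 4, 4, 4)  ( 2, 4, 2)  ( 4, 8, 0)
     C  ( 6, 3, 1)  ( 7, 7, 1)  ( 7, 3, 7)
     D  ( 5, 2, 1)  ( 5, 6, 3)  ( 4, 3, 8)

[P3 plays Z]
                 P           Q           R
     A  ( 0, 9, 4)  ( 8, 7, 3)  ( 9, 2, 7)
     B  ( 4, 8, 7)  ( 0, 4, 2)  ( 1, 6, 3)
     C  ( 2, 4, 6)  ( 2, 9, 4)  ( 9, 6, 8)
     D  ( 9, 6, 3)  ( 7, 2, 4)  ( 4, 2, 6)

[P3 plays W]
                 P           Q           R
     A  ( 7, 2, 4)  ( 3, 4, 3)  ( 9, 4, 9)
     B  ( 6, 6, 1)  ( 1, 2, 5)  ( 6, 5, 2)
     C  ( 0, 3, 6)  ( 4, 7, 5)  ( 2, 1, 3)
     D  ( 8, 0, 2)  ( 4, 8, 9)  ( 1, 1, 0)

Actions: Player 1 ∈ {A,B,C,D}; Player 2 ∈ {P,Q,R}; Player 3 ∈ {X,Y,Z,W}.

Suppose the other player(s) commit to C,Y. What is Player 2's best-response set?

P2 best: {Q}

u_2(P vs C,Y) = 3
u_2(Q vs C,Y) = 7
u_2(R vs C,Y) = 3
max payoff 7 at {Q}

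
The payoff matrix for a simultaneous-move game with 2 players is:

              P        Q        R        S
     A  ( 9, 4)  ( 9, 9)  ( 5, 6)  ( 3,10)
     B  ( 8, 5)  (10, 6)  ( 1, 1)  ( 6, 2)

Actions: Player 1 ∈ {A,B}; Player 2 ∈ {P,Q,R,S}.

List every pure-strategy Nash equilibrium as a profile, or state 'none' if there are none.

NE set: (B,Q)

(A,P): not NE [P2→S gives 10>4]
(A,Q): not NE [P1→B gives 10>9; P2→S gives 10>9]
(A,R): not NE [P2→S gives 10>6]
(A,S): not NE [P1→B gives 6>3]
(B,P): not NE [P1→A gives 9>8; P2→Q gives 6>5]
(B,Q): NE
(B,R): not NE [P1→A gives 5>1; P2→Q gives 6>1]
(B,S): not NE [P2→Q gives 6>2]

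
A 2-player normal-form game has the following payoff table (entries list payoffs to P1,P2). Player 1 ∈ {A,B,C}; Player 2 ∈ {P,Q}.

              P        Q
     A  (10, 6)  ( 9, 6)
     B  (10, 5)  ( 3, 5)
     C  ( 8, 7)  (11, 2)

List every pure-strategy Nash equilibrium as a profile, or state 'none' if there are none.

NE set: (A,P), (B,P)

(A,P): NE
(A,Q): not NE [P1→C gives 11>9]
(B,P): NE
(B,Q): not NE [P1→C gives 11>3]
(C,P): not NE [P1→B gives 10>8]
(C,Q): not NE [P2→P gives 7>2]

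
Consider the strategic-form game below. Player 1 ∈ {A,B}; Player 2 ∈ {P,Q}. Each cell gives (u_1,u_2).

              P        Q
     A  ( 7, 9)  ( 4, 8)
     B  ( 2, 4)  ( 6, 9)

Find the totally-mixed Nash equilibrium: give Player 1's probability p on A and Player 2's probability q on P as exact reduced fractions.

P1 indiff ⇒ q·7+(1-q)·4 = q·2+(1-q)·6 ⇒ q(5) = (1-q)(2) ⇒ q = 2/7
P2 indiff ⇒ p·9+(1-p)·4 = p·8+(1-p)·9 ⇒ p(1) = (1-p)(5) ⇒ p = 5/6

p=5/6, q=2/7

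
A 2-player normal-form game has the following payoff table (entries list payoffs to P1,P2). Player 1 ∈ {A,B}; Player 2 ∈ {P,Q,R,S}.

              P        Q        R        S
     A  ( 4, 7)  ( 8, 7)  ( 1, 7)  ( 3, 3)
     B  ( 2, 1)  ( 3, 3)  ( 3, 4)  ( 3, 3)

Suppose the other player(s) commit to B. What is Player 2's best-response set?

P2 best: {R}

u_2(P vs B) = 1
u_2(Q vs B) = 3
u_2(R vs B) = 4
u_2(S vs B) = 3
max payoff 4 at {R}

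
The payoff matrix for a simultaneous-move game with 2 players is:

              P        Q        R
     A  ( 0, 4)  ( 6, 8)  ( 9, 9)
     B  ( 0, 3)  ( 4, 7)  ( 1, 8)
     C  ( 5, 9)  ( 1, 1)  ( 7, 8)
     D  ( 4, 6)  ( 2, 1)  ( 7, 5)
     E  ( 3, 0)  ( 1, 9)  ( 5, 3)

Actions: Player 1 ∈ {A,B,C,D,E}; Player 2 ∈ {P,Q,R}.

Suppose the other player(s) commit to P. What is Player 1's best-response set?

argmax u_1 = {C}

u_1(A vs P) = 0
u_1(B vs P) = 0
u_1(C vs P) = 5
u_1(D vs P) = 4
u_1(E vs P) = 3
max payoff 5 at {C}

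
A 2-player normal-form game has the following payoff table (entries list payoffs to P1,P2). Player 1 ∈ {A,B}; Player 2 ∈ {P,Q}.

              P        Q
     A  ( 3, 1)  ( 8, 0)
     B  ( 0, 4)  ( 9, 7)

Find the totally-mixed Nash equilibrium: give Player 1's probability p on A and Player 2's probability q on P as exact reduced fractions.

P1 indiff ⇒ q·3+(1-q)·8 = q·0+(1-q)·9 ⇒ q(3) = (1-q)(1) ⇒ q = 1/4
P2 indiff ⇒ p·1+(1-p)·4 = p·0+(1-p)·7 ⇒ p(1) = (1-p)(3) ⇒ p = 3/4

P1 mixes 3/4 on A; P2 mixes 1/4 on P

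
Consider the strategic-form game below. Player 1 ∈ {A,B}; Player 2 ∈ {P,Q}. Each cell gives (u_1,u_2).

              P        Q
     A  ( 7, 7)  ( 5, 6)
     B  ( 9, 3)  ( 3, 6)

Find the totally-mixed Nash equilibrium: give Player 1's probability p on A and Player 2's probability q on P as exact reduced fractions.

(p,q) = (3/4, 1/2)

P1 indiff ⇒ q·7+(1-q)·5 = q·9+(1-q)·3 ⇒ q(-2) = (1-q)(-2) ⇒ q = 1/2
P2 indiff ⇒ p·7+(1-p)·3 = p·6+(1-p)·6 ⇒ p(1) = (1-p)(3) ⇒ p = 3/4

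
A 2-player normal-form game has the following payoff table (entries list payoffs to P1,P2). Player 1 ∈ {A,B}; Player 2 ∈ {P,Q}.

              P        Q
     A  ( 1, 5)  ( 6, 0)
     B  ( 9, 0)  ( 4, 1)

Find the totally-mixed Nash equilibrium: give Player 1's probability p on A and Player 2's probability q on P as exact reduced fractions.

P1 indiff ⇒ q·1+(1-q)·6 = q·9+(1-q)·4 ⇒ q(-8) = (1-q)(-2) ⇒ q = 1/5
P2 indiff ⇒ p·5+(1-p)·0 = p·0+(1-p)·1 ⇒ p(5) = (1-p)(1) ⇒ p = 1/6

P1 mixes 1/6 on A; P2 mixes 1/5 on P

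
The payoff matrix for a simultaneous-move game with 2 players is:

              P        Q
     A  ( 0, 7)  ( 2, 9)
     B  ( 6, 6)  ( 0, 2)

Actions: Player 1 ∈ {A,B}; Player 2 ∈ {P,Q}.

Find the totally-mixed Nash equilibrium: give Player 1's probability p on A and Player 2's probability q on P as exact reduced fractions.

P1 mixes 2/3 on A; P2 mixes 1/4 on P

P1 indiff ⇒ q·0+(1-q)·2 = q·6+(1-q)·0 ⇒ q(-6) = (1-q)(-2) ⇒ q = 1/4
P2 indiff ⇒ p·7+(1-p)·6 = p·9+(1-p)·2 ⇒ p(-2) = (1-p)(-4) ⇒ p = 2/3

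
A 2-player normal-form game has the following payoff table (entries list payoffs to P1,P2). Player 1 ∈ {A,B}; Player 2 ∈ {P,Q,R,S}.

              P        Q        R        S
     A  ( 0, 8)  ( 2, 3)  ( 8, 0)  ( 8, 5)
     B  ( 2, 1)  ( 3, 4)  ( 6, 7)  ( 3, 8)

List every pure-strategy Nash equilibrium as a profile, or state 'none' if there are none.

(A,P): not NE [P1→B gives 2>0]
(A,Q): not NE [P1→B gives 3>2; P2→P gives 8>3]
(A,R): not NE [P2→P gives 8>0]
(A,S): not NE [P2→P gives 8>5]
(B,P): not NE [P2→S gives 8>1]
(B,Q): not NE [P2→S gives 8>4]
(B,R): not NE [P1→A gives 8>6; P2→S gives 8>7]
(B,S): not NE [P1→A gives 8>3]

Equilibria: none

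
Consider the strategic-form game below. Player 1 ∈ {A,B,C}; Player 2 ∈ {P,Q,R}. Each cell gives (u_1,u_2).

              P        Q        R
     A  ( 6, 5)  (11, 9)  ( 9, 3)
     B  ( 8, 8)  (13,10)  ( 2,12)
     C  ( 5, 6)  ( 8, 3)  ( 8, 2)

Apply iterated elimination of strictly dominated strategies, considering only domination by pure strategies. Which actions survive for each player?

P1 drop C (A beats it: P:6>5 Q:11>8 R:9>8)
P2 drop P (Q beats it: A:9>5 B:10>8)
P1→{A,B} P2→{Q,R}

Survivors P1:{A,B} P2:{Q,R}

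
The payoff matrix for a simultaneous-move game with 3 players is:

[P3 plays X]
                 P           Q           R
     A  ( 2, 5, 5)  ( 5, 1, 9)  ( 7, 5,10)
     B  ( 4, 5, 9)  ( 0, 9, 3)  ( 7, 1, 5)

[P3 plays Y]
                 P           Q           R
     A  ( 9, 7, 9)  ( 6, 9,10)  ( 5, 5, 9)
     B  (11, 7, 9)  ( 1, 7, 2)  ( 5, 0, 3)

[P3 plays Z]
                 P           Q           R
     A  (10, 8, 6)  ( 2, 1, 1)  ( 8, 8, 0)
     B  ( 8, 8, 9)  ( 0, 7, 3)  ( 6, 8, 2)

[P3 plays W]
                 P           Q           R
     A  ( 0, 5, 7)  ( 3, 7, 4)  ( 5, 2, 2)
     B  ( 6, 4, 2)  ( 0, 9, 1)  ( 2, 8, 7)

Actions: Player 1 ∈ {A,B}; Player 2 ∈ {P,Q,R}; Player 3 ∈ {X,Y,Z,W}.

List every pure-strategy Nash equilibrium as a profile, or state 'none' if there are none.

PSNE = {(A,Q,Y), (A,R,X), (B,P,Y)}

(A,P,X): not NE [P1→B gives 4>2; P3→Y gives 9>5]
(A,P,Y): not NE [P1→B gives 11>9; P2→Q gives 9>7]
(A,P,Z): not NE [P3→Y gives 9>6]
(A,P,W): not NE [P1→B gives 6>0; P2→Q gives 7>5; P3→Y gives 9>7]
(A,Q,X): not NE [P2→R gives 5>1; P3→Y gives 10>9]
(A,Q,Y): NE
(A,Q,Z): not NE [P2→R gives 8>1; P3→Y gives 10>1]
(A,Q,W): not NE [P3→Y gives 10>4]
(A,R,X): NE
(A,R,Y): not NE [P2→Q gives 9>5; P3→X gives 10>9]
(A,R,Z): not NE [P3→X gives 10>0]
(A,R,W): not NE [P2→Q gives 7>2; P3→X gives 10>2]
(B,P,X): not NE [P2→Q gives 9>5]
(B,P,Y): NE
(B,P,Z): not NE [P1→A gives 10>8]
(B,P,W): not NE [P2→Q gives 9>4; P3→Z gives 9>2]
(B,Q,X): not NE [P1→A gives 5>0]
(B,Q,Y): not NE [P1→A gives 6>1; P3→Z gives 3>2]
(B,Q,Z): not NE [P1→A gives 2>0; P2→R gives 8>7]
(B,Q,W): not NE [P1→A gives 3>0; P3→Z gives 3>1]
(B,R,X): not NE [P2→Q gives 9>1; P3→W gives 7>5]
(B,R,Y): not NE [P2→Q gives 7>0; P3→W gives 7>3]
(B,R,Z): not NE [P1→A gives 8>6; P3→W gives 7>2]
(B,R,W): not NE [P1→A gives 5>2; P2→Q gives 9>8]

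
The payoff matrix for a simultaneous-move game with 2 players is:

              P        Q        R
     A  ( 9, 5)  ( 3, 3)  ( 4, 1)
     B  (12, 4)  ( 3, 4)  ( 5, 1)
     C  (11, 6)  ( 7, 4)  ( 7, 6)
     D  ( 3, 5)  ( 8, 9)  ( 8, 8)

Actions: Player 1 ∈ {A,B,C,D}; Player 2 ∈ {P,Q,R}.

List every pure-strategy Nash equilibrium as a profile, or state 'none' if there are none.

Nash profiles: (B,P), (D,Q)

(A,P): not NE [P1→B gives 12>9]
(A,Q): not NE [P1→D gives 8>3; P2→P gives 5>3]
(A,R): not NE [P1→D gives 8>4; P2→P gives 5>1]
(B,P): NE
(B,Q): not NE [P1→D gives 8>3]
(B,R): not NE [P1→D gives 8>5; P2→Q gives 4>1]
(C,P): not NE [P1→B gives 12>11]
(C,Q): not NE [P1→D gives 8>7; P2→R gives 6>4]
(C,R): not NE [P1→D gives 8>7]
(D,P): not NE [P1→B gives 12>3; P2→Q gives 9>5]
(D,Q): NE
(D,R): not NE [P2→Q gives 9>8]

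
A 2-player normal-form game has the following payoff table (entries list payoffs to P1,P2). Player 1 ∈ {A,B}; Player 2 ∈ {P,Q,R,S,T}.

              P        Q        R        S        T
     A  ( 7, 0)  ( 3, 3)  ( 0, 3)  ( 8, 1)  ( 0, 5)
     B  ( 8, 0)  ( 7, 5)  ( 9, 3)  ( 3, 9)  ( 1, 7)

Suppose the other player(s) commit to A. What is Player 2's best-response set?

BR_2 = {T}

u_2(P vs A) = 0
u_2(Q vs A) = 3
u_2(R vs A) = 3
u_2(S vs A) = 1
u_2(T vs A) = 5
max payoff 5 at {T}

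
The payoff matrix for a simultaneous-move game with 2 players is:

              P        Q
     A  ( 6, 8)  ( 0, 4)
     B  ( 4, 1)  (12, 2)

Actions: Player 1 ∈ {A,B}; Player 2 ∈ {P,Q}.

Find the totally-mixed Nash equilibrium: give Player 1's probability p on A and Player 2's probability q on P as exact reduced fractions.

p=1/5, q=6/7

P1 indiff ⇒ q·6+(1-q)·0 = q·4+(1-q)·12 ⇒ q(2) = (1-q)(12) ⇒ q = 6/7
P2 indiff ⇒ p·8+(1-p)·1 = p·4+(1-p)·2 ⇒ p(4) = (1-p)(1) ⇒ p = 1/5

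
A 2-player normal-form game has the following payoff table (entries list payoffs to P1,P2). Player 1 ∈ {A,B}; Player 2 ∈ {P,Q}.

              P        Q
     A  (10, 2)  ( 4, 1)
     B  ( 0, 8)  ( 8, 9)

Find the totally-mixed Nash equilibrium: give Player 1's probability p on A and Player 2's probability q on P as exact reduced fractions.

P1 indiff ⇒ q·10+(1-q)·4 = q·0+(1-q)·8 ⇒ q(10) = (1-q)(4) ⇒ q = 2/7
P2 indiff ⇒ p·2+(1-p)·8 = p·1+(1-p)·9 ⇒ p(1) = (1-p)(1) ⇒ p = 1/2

(p,q) = (1/2, 2/7)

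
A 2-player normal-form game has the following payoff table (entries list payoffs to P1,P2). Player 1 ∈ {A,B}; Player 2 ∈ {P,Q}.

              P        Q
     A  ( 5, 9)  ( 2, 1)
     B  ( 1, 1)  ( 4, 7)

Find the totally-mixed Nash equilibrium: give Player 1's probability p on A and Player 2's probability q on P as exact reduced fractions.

p=3/7, q=1/3

P1 indiff ⇒ q·5+(1-q)·2 = q·1+(1-q)·4 ⇒ q(4) = (1-q)(2) ⇒ q = 1/3
P2 indiff ⇒ p·9+(1-p)·1 = p·1+(1-p)·7 ⇒ p(8) = (1-p)(6) ⇒ p = 3/7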